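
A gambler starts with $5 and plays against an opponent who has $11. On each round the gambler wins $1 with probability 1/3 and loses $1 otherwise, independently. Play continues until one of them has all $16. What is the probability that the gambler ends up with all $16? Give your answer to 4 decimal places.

Let r = q/p = (2/3)/(1/3) = 2. The recurrence P(i) = p·P(i+1) + q·P(i−1) with P(0)=0, P(16)=1 gives P(i) = (1 − r^i)/(1 − r^16).
P(5) = (1 − (2)^5) / (1 − (2)^16) = 31/65535 ≈ 0.0005.

0.0005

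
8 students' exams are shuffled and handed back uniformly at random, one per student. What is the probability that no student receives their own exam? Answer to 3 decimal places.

This is the derangement probability: permutations of 8 with no fixed point.
D(8) = 8! · (1 − 1/1! + 1/2! − ··· + (−1)^8/8!) = 14833.
P = 14833/40320 = 2119/5760 ≈ 0.368.

0.368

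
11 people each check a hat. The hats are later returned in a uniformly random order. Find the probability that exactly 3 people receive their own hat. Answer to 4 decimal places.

Choose which 3 of the 11 are fixed: C(11,3) = 165 ways.
The remaining 8 must have no fixed point: D(8) = 14833.
P = 165·14833/39916800 = 2119/34560 ≈ 0.0613.

0.0613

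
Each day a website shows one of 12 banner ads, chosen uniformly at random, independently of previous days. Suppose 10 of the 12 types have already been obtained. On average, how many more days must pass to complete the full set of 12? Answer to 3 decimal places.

Starting from 10 distinct types, each trial gives a new one with probability (12−i)/12 when i types are held, so the wait for the next new type is 12/(12−i).
E = 12/2 + 12/1 = 18 ≈ 18.000.

18.000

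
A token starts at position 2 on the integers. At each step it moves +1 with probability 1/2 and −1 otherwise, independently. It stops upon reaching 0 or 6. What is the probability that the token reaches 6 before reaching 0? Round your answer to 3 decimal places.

0.333

With a fair step, P(i) = ½P(i−1) + ½P(i+1) with P(0)=0, P(6)=1 has the linear solution P(i) = i/6.
P(2) = 2/6 = 1/3 ≈ 0.333.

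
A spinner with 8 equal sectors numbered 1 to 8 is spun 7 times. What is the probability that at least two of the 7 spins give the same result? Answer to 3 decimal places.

0.981

P(all 7 different) = 8/8 · 7/8 · ··· · 2/8 ≈ 0.019.
P(at least two equal) = 1 − 0.019 = 0.981.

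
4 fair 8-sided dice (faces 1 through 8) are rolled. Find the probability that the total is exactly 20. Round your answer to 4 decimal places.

0.0769

There are 8^4 = 4096 equally likely outcomes.
The number of ordered 4-tuples from {1,…,8} summing to 20 is 315.
P(sum = 20) = 315/4096 ≈ 0.0769.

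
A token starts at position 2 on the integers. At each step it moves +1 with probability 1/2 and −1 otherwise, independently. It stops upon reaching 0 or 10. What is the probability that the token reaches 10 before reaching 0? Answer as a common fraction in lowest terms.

With a fair step, P(i) = ½P(i−1) + ½P(i+1) with P(0)=0, P(10)=1 has the linear solution P(i) = i/10.
P(2) = 2/10 = 1/5.

1/5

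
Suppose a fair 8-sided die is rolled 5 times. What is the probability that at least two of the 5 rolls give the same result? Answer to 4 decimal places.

P(all 5 different) = 8/8 · 7/8 · ··· · 4/8 ≈ 0.2051.
P(at least two equal) = 1 − 0.2051 = 0.7949.

0.7949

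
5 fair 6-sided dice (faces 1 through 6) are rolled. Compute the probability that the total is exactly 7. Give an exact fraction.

5/2592

There are 6^5 = 7776 equally likely outcomes.
The number of ordered 5-tuples from {1,…,6} summing to 7 is 15.
P(sum = 7) = 15/7776 = 5/2592.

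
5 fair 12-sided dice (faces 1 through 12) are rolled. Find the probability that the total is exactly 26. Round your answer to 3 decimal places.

There are 12^5 = 248832 equally likely outcomes.
The number of ordered 5-tuples from {1,…,12} summing to 26 is 9075.
P(sum = 26) = 9075/248832 = 3025/82944 ≈ 0.036.

0.036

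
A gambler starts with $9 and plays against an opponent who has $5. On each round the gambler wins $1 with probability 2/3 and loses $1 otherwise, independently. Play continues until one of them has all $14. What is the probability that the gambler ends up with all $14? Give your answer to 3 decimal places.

0.998

Let r = q/p = (1/3)/(2/3) = 1/2. The recurrence P(i) = p·P(i+1) + q·P(i−1) with P(0)=0, P(14)=1 gives P(i) = (1 − r^i)/(1 − r^14).
P(9) = (1 − (1/2)^9) / (1 − (1/2)^14) = 16352/16383 ≈ 0.998.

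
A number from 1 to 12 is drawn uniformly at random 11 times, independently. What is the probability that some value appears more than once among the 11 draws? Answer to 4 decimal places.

0.9994

P(all 11 different) = 12/12 · 11/12 · ··· · 2/12 ≈ 0.0006.
P(at least two equal) = 1 − 0.0006 = 0.9994.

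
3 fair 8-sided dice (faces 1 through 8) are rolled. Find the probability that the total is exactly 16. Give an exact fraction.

There are 8^3 = 512 equally likely outcomes.
The number of ordered 3-tuples from {1,…,8} summing to 16 is 42.
P(sum = 16) = 42/512 = 21/256.

21/256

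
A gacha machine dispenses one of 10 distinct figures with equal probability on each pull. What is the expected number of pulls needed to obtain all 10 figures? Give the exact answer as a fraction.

After i distinct types are collected, each trial gives a new one with probability (10−i)/10, so the expected wait for the next new type is 10/(10−i).
E = 10/10 + 10/9 + 10/8 + 10/7 + 10/6 + 10/5 + 10/4 + 10/3 + 10/2 + 10/1 = 7381/252.

7381/252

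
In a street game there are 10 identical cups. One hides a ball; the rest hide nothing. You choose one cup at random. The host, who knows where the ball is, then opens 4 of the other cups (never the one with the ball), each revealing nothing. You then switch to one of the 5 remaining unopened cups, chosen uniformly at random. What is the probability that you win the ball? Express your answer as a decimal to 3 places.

0.180

Your original cup holds the ball with probability 1/10, so the other 9 collectively hold it with probability 9/10.
The host can always find 4 empty cups to open, so the reveals don't change that 9/10; it is now spread over the 5 remaining unopened cups.
P(win by switching) = (9/10) · (1/5) = 9/50 ≈ 0.180.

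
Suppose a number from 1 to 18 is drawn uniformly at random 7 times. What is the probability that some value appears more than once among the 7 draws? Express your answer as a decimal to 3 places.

P(all 7 different) = 18/18 · 17/18 · ··· · 12/18 ≈ 0.262.
P(at least two equal) = 1 − 0.262 = 0.738.

0.738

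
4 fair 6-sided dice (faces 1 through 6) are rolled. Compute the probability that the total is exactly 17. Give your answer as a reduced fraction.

13/162

There are 6^4 = 1296 equally likely outcomes.
The number of ordered 4-tuples from {1,…,6} summing to 17 is 104.
P(sum = 17) = 104/1296 = 13/162.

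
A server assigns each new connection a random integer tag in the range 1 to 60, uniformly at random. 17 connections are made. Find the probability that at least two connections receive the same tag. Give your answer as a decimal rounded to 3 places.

It's easier to compute the probability that all 17 are distinct.
P(all distinct) = 60/60 · 59/60 · ··· · 44/60 ≈ 0.081.
So the probability of at least one match is 1 − 0.081 = 0.919.

0.919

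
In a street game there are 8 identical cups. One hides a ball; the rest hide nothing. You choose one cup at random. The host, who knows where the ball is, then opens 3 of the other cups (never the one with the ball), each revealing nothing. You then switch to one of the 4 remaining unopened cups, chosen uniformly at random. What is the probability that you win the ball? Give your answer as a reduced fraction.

Your original cup holds the ball with probability 1/8, so the other 7 collectively hold it with probability 7/8.
The host can always find 3 empty cups to open, so the reveals don't change that 7/8; it is now spread over the 4 remaining unopened cups.
P(win by switching) = (7/8) · (1/4) = 7/32.

7/32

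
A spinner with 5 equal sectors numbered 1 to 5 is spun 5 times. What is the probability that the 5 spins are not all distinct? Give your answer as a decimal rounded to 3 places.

0.962

P(all 5 different) = 5/5 · 4/5 · ··· · 1/5 ≈ 0.038.
P(at least two equal) = 1 − 0.038 = 0.962.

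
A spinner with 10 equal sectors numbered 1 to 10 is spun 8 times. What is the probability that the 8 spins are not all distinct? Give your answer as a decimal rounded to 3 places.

0.982

P(all 8 different) = 10/10 · 9/10 · ··· · 3/10 ≈ 0.018.
P(at least two equal) = 1 − 0.018 = 0.982.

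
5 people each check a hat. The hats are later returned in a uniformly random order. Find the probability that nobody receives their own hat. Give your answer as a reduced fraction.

This is the derangement probability: permutations of 5 with no fixed point.
D(5) = 5! · (1 − 1/1! + 1/2! − ··· + (−1)^5/5!) = 44.
P = 44/120 = 11/30.

11/30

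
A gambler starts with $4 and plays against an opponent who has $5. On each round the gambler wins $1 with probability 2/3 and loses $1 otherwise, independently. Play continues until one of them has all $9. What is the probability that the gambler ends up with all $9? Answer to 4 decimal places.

0.9393

Let r = q/p = (1/3)/(2/3) = 1/2. The recurrence P(i) = p·P(i+1) + q·P(i−1) with P(0)=0, P(9)=1 gives P(i) = (1 − r^i)/(1 − r^9).
P(4) = (1 − (1/2)^4) / (1 − (1/2)^9) = 480/511 ≈ 0.9393.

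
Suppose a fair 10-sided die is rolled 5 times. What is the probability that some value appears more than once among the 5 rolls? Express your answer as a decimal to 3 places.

P(all 5 different) = 10/10 · 9/10 · ··· · 6/10 ≈ 0.302.
P(at least two equal) = 1 − 0.302 = 0.698.

0.698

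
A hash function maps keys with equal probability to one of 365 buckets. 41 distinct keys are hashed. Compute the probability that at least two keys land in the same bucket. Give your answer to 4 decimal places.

0.9032

It's easier to compute the probability that all 41 are distinct.
P(all distinct) = 365/365 · 364/365 · ··· · 325/365 ≈ 0.0968.
So the probability of at least one match is 1 − 0.0968 = 0.9032.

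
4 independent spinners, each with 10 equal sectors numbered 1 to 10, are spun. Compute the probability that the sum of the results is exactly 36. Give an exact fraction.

There are 10^4 = 10000 equally likely outcomes.
The number of ordered 4-tuples from {1,…,10} summing to 36 is 35.
P(sum = 36) = 35/10000 = 7/2000.

7/2000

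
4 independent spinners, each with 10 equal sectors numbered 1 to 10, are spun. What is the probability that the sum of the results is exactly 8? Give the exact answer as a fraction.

7/2000

There are 10^4 = 10000 equally likely outcomes.
The number of ordered 4-tuples from {1,…,10} summing to 8 is 35.
P(sum = 8) = 35/10000 = 7/2000.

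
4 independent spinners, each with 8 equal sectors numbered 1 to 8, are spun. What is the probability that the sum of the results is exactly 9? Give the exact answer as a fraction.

7/512

There are 8^4 = 4096 equally likely outcomes.
The number of ordered 4-tuples from {1,…,8} summing to 9 is 56.
P(sum = 9) = 56/4096 = 7/512.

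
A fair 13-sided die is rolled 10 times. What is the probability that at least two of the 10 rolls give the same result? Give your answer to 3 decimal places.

0.992

P(all 10 different) = 13/13 · 12/13 · ··· · 4/13 ≈ 0.008.
P(at least two equal) = 1 − 0.008 = 0.992.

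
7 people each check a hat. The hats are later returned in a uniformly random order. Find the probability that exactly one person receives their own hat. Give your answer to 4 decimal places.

Choose which one is fixed: C(7,1) = 7 ways.
The remaining 6 must have no fixed point: D(6) = 265.
P = 7·265/5040 = 53/144 ≈ 0.3681.

0.3681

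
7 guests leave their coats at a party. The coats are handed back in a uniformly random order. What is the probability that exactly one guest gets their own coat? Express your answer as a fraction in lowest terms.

53/144

Choose which one is fixed: C(7,1) = 7 ways.
The remaining 6 must have no fixed point: D(6) = 265.
P = 7·265/5040 = 53/144.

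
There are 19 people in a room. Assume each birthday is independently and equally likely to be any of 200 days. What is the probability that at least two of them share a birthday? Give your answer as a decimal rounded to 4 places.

0.5863

It's easier to compute the probability that all 19 are distinct.
P(all distinct) = 200/200 · 199/200 · ··· · 182/200 ≈ 0.4137.
So the probability of at least one match is 1 − 0.4137 = 0.5863.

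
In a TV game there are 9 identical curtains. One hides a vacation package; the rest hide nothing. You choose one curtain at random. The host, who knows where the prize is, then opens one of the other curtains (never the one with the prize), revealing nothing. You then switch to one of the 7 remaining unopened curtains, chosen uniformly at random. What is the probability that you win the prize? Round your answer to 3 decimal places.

Your original curtain holds the prize with probability 1/9, so the other 8 collectively hold it with probability 8/9.
The host can always find an empty curtain to open, so this doesn't change that 8/9; it is now spread over the 7 remaining unopened curtains.
P(win by switching) = (8/9) · (1/7) = 8/63 ≈ 0.127.

0.127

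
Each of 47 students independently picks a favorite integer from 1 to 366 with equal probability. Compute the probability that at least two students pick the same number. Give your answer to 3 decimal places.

It's easier to compute the probability that all 47 are distinct.
P(all distinct) = 366/366 · 365/366 · ··· · 320/366 ≈ 0.046.
So the probability of at least one match is 1 − 0.046 = 0.954.

0.954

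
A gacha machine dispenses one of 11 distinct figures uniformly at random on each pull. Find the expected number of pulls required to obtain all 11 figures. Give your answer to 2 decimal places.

33.22

After i distinct types are collected, each trial gives a new one with probability (11−i)/11, so the expected wait for the next new type is 11/(11−i).
E = 11/11 + 11/10 + 11/9 + 11/8 + 11/7 + 11/6 + 11/5 + 11/4 + 11/3 + 11/2 + 11/1 = 83711/2520 ≈ 33.22.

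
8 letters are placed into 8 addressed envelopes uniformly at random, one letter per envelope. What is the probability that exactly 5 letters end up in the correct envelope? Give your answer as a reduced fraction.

1/360

Choose which 5 of the 8 are fixed: C(8,5) = 56 ways.
The remaining 3 must have no fixed point: D(3) = 2.
P = 56·2/40320 = 1/360.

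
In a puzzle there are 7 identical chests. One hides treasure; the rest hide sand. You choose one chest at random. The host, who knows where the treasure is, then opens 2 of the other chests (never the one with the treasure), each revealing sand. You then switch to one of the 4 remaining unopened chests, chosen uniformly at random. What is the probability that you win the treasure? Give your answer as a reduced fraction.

Your original chest holds the treasure with probability 1/7, so the other 6 collectively hold it with probability 6/7.
The host can always find 2 empty chests to open, so the reveals don't change that 6/7; it is now spread over the 4 remaining unopened chests.
P(win by switching) = (6/7) · (1/4) = 3/14.

3/14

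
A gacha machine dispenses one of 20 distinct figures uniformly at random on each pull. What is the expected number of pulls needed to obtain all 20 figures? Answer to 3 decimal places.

After i distinct types are collected, each trial gives a new one with probability (20−i)/20, so the expected wait for the next new type is 20/(20−i).
E = 20/20 + 20/19 + 20/18 + 20/17 + 20/16 + 20/15 + 20/14 + 20/13 + 20/12 + 20/11 + 20/10 + 20/9 + 20/8 + 20/7 + 20/6 + 20/5 + 20/4 + 20/3 + 20/2 + 20/1 = 279175675/3879876 ≈ 71.955.

71.955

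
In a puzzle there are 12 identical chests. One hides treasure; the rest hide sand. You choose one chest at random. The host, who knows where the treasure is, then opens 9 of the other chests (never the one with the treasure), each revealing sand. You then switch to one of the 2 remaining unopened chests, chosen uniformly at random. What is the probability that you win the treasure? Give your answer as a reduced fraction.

11/24

Your original chest holds the treasure with probability 1/12, so the other 11 collectively hold it with probability 11/12.
The host can always find 9 empty chests to open, so the reveals don't change that 11/12; it is now spread over the 2 remaining unopened chests.
P(win by switching) = (11/12) · (1/2) = 11/24.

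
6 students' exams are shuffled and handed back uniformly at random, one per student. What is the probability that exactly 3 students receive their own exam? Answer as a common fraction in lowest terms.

1/18

Choose which 3 of the 6 are fixed: C(6,3) = 20 ways.
The remaining 3 must have no fixed point: D(3) = 2.
P = 20·2/720 = 1/18.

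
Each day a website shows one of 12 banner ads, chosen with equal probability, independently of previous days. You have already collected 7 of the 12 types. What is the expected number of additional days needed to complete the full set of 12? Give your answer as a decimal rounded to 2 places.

27.40

Starting from 7 distinct types, each trial gives a new one with probability (12−i)/12 when i types are held, so the wait for the next new type is 12/(12−i).
E = 12/5 + 12/4 + 12/3 + 12/2 + 12/1 = 137/5 ≈ 27.40.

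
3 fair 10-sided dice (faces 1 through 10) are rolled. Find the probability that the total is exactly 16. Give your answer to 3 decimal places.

0.075

There are 10^3 = 1000 equally likely outcomes.
The number of ordered 3-tuples from {1,…,10} summing to 16 is 75.
P(sum = 16) = 75/1000 = 3/40 ≈ 0.075.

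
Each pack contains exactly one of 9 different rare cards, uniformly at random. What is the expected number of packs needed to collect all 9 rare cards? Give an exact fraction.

After i distinct types are collected, each trial gives a new one with probability (9−i)/9, so the expected wait for the next new type is 9/(9−i).
E = 9/9 + 9/8 + 9/7 + 9/6 + 9/5 + 9/4 + 9/3 + 9/2 + 9/1 = 7129/280.

7129/280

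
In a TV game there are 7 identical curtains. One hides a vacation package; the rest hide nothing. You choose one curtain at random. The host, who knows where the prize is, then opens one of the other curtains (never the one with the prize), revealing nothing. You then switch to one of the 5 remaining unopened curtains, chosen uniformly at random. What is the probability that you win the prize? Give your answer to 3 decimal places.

Your original curtain holds the prize with probability 1/7, so the other 6 collectively hold it with probability 6/7.
The host can always find an empty curtain to open, so this doesn't change that 6/7; it is now spread over the 5 remaining unopened curtains.
P(win by switching) = (6/7) · (1/5) = 6/35 ≈ 0.171.

0.171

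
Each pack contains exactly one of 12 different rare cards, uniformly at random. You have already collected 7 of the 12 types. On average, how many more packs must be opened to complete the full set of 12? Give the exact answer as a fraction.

Starting from 7 distinct types, each trial gives a new one with probability (12−i)/12 when i types are held, so the wait for the next new type is 12/(12−i).
E = 12/5 + 12/4 + 12/3 + 12/2 + 12/1 = 137/5.

137/5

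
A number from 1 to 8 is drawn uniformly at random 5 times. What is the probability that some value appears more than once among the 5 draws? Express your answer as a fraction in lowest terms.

P(all 5 different) = 8/8 · 7/8 · ··· · 4/8 = 105/512.
P(at least two equal) = 1 − 105/512 = 407/512.

407/512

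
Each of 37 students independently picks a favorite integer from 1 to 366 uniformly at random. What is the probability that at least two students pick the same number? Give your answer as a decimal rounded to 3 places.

It's easier to compute the probability that all 37 are distinct.
P(all distinct) = 366/366 · 365/366 · ··· · 330/366 ≈ 0.152.
So the probability of at least one match is 1 − 0.152 = 0.848.

0.848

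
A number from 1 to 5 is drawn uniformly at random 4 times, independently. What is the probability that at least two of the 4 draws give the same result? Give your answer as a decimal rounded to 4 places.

0.8080

P(all 4 different) = 5/5 · 4/5 · ··· · 2/5 ≈ 0.1920.
P(at least two equal) = 1 − 0.1920 = 0.8080.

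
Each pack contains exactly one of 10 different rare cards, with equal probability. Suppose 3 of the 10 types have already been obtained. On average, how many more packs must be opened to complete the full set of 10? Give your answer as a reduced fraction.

Starting from 3 distinct types, each trial gives a new one with probability (10−i)/10 when i types are held, so the wait for the next new type is 10/(10−i).
E = 10/7 + 10/6 + 10/5 + 10/4 + 10/3 + 10/2 + 10/1 = 363/14.

363/14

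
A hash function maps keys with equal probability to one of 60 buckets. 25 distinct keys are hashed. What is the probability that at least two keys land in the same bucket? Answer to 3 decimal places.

It's easier to compute the probability that all 25 are distinct.
P(all distinct) = 60/60 · 59/60 · ··· · 36/60 ≈ 0.003.
So the probability of at least one match is 1 − 0.003 = 0.997.

0.997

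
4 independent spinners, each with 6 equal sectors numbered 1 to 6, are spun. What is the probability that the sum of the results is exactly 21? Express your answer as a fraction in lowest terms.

5/324

There are 6^4 = 1296 equally likely outcomes.
The number of ordered 4-tuples from {1,…,6} summing to 21 is 20.
P(sum = 21) = 20/1296 = 5/324.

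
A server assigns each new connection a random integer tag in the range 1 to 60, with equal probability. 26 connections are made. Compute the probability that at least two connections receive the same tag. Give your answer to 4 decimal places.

0.9983

It's easier to compute the probability that all 26 are distinct.
P(all distinct) = 60/60 · 59/60 · ··· · 35/60 ≈ 0.0017.
So the probability of at least one match is 1 − 0.0017 = 0.9983.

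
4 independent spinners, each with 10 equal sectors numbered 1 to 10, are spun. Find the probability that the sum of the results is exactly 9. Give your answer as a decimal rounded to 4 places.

There are 10^4 = 10000 equally likely outcomes.
The number of ordered 4-tuples from {1,…,10} summing to 9 is 56.
P(sum = 9) = 56/10000 = 7/1250 ≈ 0.0056.

0.0056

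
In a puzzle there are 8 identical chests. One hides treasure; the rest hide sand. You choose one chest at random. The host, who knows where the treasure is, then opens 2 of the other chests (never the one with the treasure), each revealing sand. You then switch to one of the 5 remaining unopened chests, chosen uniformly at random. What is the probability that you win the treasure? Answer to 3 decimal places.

0.175

Your original chest holds the treasure with probability 1/8, so the other 7 collectively hold it with probability 7/8.
The host can always find 2 empty chests to open, so the reveals don't change that 7/8; it is now spread over the 5 remaining unopened chests.
P(win by switching) = (7/8) · (1/5) = 7/40 ≈ 0.175.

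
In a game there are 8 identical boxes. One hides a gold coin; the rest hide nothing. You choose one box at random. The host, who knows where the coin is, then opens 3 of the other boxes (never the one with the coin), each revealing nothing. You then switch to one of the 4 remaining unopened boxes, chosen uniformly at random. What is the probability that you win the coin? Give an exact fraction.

7/32

Your original box holds the coin with probability 1/8, so the other 7 collectively hold it with probability 7/8.
The host can always find 3 empty boxes to open, so the reveals don't change that 7/8; it is now spread over the 4 remaining unopened boxes.
P(win by switching) = (7/8) · (1/4) = 7/32.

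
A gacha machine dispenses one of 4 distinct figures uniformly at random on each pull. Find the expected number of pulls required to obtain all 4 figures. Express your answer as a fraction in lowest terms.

25/3

After i distinct types are collected, each trial gives a new one with probability (4−i)/4, so the expected wait for the next new type is 4/(4−i).
E = 4/4 + 4/3 + 4/2 + 4/1 = 25/3.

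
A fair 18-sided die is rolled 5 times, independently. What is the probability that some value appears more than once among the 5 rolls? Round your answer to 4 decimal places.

P(all 5 different) = 18/18 · 17/18 · ··· · 14/18 ≈ 0.5441.
P(at least two equal) = 1 − 0.5441 = 0.4559.

0.4559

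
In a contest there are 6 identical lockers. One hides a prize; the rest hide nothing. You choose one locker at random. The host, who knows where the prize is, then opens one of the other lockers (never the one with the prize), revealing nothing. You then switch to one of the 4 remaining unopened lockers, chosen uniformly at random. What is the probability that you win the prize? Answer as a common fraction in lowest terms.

Your original locker holds the prize with probability 1/6, so the other 5 collectively hold it with probability 5/6.
The host can always find an empty locker to open, so this doesn't change that 5/6; it is now spread over the 4 remaining unopened lockers.
P(win by switching) = (5/6) · (1/4) = 5/24.

5/24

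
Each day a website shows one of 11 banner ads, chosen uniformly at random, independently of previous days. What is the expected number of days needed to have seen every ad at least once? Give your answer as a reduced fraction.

After i distinct types are collected, each trial gives a new one with probability (11−i)/11, so the expected wait for the next new type is 11/(11−i).
E = 11/11 + 11/10 + 11/9 + 11/8 + 11/7 + 11/6 + 11/5 + 11/4 + 11/3 + 11/2 + 11/1 = 83711/2520.

83711/2520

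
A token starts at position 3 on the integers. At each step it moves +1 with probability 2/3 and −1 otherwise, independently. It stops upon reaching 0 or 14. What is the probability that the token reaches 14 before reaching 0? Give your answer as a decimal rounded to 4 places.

0.8751

Let r = q/p = (1/3)/(2/3) = 1/2. The recurrence P(i) = p·P(i+1) + q·P(i−1) with P(0)=0, P(14)=1 gives P(i) = (1 − r^i)/(1 − r^14).
P(3) = (1 − (1/2)^3) / (1 − (1/2)^14) = 14336/16383 ≈ 0.8751.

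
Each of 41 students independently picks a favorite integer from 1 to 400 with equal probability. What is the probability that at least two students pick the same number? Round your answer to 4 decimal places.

It's easier to compute the probability that all 41 are distinct.
P(all distinct) = 400/400 · 399/400 · ··· · 360/400 ≈ 0.1197.
So the probability of at least one match is 1 − 0.1197 = 0.8803.

0.8803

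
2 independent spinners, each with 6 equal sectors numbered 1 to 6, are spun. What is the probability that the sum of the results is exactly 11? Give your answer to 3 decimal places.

0.056

There are 6^2 = 36 equally likely outcomes.
The number of ordered 2-tuples from {1,…,6} summing to 11 is 2.
P(sum = 11) = 2/36 = 1/18 ≈ 0.056.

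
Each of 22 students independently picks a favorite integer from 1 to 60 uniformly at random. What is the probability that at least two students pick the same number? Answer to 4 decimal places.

0.9879

It's easier to compute the probability that all 22 are distinct.
P(all distinct) = 60/60 · 59/60 · ··· · 39/60 ≈ 0.0121.
So the probability of at least one match is 1 − 0.0121 = 0.9879.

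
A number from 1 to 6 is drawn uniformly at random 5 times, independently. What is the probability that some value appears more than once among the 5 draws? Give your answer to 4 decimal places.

P(all 5 different) = 6/6 · 5/6 · ··· · 2/6 ≈ 0.0926.
P(at least two equal) = 1 − 0.0926 = 0.9074.

0.9074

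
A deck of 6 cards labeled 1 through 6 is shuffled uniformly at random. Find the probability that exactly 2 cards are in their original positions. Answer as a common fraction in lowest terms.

3/16

Choose which 2 of the 6 are fixed: C(6,2) = 15 ways.
The remaining 4 must have no fixed point: D(4) = 9.
P = 15·9/720 = 3/16.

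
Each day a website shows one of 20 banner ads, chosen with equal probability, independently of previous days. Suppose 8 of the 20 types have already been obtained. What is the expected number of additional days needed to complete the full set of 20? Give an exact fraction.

Starting from 8 distinct types, each trial gives a new one with probability (20−i)/20 when i types are held, so the wait for the next new type is 20/(20−i).
E = 20/12 + 20/11 + 20/10 + 20/9 + 20/8 + 20/7 + 20/6 + 20/5 + 20/4 + 20/3 + 20/2 + 20/1 = 86021/1386.

86021/1386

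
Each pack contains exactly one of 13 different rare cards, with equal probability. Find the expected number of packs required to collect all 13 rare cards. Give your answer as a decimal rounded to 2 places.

41.34

After i distinct types are collected, each trial gives a new one with probability (13−i)/13, so the expected wait for the next new type is 13/(13−i).
E = 13/13 + 13/12 + 13/11 + 13/10 + 13/9 + 13/8 + 13/7 + 13/6 + 13/5 + 13/4 + 13/3 + 13/2 + 13/1 = 1145993/27720 ≈ 41.34.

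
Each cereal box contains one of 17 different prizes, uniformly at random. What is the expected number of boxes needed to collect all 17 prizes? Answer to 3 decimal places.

After i distinct types are collected, each trial gives a new one with probability (17−i)/17, so the expected wait for the next new type is 17/(17−i).
E = 17/17 + 17/16 + 17/15 + 17/14 + 17/13 + 17/12 + 17/11 + 17/10 + 17/9 + 17/8 + 17/7 + 17/6 + 17/5 + 17/4 + 17/3 + 17/2 + 17/1 = 42142223/720720 ≈ 58.472.

58.472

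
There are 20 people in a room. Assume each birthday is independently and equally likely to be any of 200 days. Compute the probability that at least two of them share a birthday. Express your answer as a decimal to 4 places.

0.6256

It's easier to compute the probability that all 20 are distinct.
P(all distinct) = 200/200 · 199/200 · ··· · 181/200 ≈ 0.3744.
So the probability of at least one match is 1 − 0.3744 = 0.6256.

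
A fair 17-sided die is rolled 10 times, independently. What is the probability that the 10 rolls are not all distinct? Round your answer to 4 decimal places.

P(all 10 different) = 17/17 · 16/17 · ··· · 8/17 ≈ 0.0350.
P(at least two equal) = 1 − 0.0350 = 0.9650.

0.9650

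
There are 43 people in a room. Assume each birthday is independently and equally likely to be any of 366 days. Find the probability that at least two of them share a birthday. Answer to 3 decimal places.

It's easier to compute the probability that all 43 are distinct.
P(all distinct) = 366/366 · 365/366 · ··· · 324/366 ≈ 0.077.
So the probability of at least one match is 1 − 0.077 = 0.923.

0.923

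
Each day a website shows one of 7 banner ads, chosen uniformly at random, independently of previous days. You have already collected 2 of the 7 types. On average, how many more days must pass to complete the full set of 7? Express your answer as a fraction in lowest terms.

Starting from 2 distinct types, each trial gives a new one with probability (7−i)/7 when i types are held, so the wait for the next new type is 7/(7−i).
E = 7/5 + 7/4 + 7/3 + 7/2 + 7/1 = 959/60.

959/60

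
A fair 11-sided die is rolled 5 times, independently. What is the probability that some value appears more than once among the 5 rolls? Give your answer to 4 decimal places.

0.6558

P(all 5 different) = 11/11 · 10/11 · ··· · 7/11 ≈ 0.3442.
P(at least two equal) = 1 − 0.3442 = 0.6558.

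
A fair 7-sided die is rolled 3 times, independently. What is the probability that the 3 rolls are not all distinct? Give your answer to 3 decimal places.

0.388

P(all 3 different) = 7/7 · 6/7 · ··· · 5/7 ≈ 0.612.
P(at least two equal) = 1 − 0.612 = 0.388.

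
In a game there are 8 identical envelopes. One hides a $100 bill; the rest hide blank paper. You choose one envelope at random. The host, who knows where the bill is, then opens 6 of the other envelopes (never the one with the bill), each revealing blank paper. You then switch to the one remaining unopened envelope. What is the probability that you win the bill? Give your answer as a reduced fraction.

7/8

Your original envelope holds the bill with probability 1/8, so the other 7 collectively hold it with probability 7/8.
The host can always find 6 empty envelopes to open, so the reveals don't change that 7/8; it is now spread over the 1 remaining unopened envelope.
P(win by switching) = (7/8) · (1/1) = 7/8.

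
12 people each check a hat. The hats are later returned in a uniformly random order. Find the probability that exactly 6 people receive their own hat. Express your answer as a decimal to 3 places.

Choose which 6 of the 12 are fixed: C(12,6) = 924 ways.
The remaining 6 must have no fixed point: D(6) = 265.
P = 924·265/479001600 = 53/103680 ≈ 0.001.

0.001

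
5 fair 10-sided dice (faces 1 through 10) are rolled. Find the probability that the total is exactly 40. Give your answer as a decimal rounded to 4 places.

There are 10^5 = 100000 equally likely outcomes.
The number of ordered 5-tuples from {1,…,10} summing to 40 is 996.
P(sum = 40) = 996/100000 = 249/25000 ≈ 0.0100.

0.0100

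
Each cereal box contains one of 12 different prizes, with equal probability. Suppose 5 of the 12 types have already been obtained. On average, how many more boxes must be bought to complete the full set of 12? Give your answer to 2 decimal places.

Starting from 5 distinct types, each trial gives a new one with probability (12−i)/12 when i types are held, so the wait for the next new type is 12/(12−i).
E = 12/7 + 12/6 + 12/5 + 12/4 + 12/3 + 12/2 + 12/1 = 1089/35 ≈ 31.11.

31.11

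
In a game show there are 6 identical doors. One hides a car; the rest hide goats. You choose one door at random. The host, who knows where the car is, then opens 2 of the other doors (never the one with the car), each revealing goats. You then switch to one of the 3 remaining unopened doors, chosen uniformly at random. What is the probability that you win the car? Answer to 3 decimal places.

0.278

Your original door holds the car with probability 1/6, so the other 5 collectively hold it with probability 5/6.
The host can always find 2 empty doors to open, so the reveals don't change that 5/6; it is now spread over the 3 remaining unopened doors.
P(win by switching) = (5/6) · (1/3) = 5/18 ≈ 0.278.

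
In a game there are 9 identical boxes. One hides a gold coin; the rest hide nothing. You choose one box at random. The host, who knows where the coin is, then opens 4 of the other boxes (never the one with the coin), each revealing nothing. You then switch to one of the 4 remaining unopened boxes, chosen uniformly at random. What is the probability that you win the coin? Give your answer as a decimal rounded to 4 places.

0.2222

Your original box holds the coin with probability 1/9, so the other 8 collectively hold it with probability 8/9.
The host can always find 4 empty boxes to open, so the reveals don't change that 8/9; it is now spread over the 4 remaining unopened boxes.
P(win by switching) = (8/9) · (1/4) = 2/9 ≈ 0.2222.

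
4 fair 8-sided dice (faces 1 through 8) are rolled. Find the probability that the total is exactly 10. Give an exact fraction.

21/1024

There are 8^4 = 4096 equally likely outcomes.
The number of ordered 4-tuples from {1,…,8} summing to 10 is 84.
P(sum = 10) = 84/4096 = 21/1024.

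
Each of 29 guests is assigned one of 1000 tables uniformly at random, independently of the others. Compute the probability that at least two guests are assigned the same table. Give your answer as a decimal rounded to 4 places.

It's easier to compute the probability that all 29 are distinct.
P(all distinct) = 1000/1000 · 999/1000 · ··· · 972/1000 ≈ 0.6637.
So the probability of at least one match is 1 − 0.6637 = 0.3363.

0.3363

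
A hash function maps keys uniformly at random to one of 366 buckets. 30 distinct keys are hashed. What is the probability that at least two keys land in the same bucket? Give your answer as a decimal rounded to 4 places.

0.7053

It's easier to compute the probability that all 30 are distinct.
P(all distinct) = 366/366 · 365/366 · ··· · 337/366 ≈ 0.2947.
So the probability of at least one match is 1 − 0.2947 = 0.7053.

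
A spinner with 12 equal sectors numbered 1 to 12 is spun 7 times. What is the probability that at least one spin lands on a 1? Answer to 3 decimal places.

P(no spin lands on a 1) = (11/12)^7 ≈ 0.544.
P(at least one) = 1 − 0.544 = 0.456.

0.456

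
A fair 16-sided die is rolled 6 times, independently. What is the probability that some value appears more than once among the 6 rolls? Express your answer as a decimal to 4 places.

P(all 6 different) = 16/16 · 15/16 · ··· · 11/16 ≈ 0.3437.
P(at least two equal) = 1 − 0.3437 = 0.6563.

0.6563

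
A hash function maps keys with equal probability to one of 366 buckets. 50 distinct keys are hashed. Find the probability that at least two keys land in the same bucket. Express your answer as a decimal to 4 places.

It's easier to compute the probability that all 50 are distinct.
P(all distinct) = 366/366 · 365/366 · ··· · 317/366 ≈ 0.0299.
So the probability of at least one match is 1 − 0.0299 = 0.9701.

0.9701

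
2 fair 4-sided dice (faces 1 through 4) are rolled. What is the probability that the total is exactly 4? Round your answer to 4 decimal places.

There are 4^2 = 16 equally likely outcomes.
The number of ordered 2-tuples from {1,…,4} summing to 4 is 3.
P(sum = 4) = 3/16 ≈ 0.1875.

0.1875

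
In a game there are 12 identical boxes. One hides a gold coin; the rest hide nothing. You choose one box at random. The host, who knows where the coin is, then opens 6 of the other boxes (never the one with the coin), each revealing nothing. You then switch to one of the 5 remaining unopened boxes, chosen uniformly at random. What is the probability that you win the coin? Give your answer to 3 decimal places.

Your original box holds the coin with probability 1/12, so the other 11 collectively hold it with probability 11/12.
The host can always find 6 empty boxes to open, so the reveals don't change that 11/12; it is now spread over the 5 remaining unopened boxes.
P(win by switching) = (11/12) · (1/5) = 11/60 ≈ 0.183.

0.183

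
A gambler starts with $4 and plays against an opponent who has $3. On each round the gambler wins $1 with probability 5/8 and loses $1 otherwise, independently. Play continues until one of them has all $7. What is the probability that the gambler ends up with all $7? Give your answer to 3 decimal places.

0.895

Let r = q/p = (3/8)/(5/8) = 3/5. The recurrence P(i) = p·P(i+1) + q·P(i−1) with P(0)=0, P(7)=1 gives P(i) = (1 − r^i)/(1 − r^7).
P(4) = (1 − (3/5)^4) / (1 − (3/5)^7) = 34000/37969 ≈ 0.895.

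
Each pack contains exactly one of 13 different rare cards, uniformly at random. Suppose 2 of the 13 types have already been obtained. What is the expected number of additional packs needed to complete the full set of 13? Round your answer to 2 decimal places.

Starting from 2 distinct types, each trial gives a new one with probability (13−i)/13 when i types are held, so the wait for the next new type is 13/(13−i).
E = 13/11 + 13/10 + 13/9 + 13/8 + 13/7 + 13/6 + 13/5 + 13/4 + 13/3 + 13/2 + 13/1 = 1088243/27720 ≈ 39.26.

39.26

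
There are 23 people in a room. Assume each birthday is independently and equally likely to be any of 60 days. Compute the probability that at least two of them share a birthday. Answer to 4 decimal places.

It's easier to compute the probability that all 23 are distinct.
P(all distinct) = 60/60 · 59/60 · ··· · 38/60 ≈ 0.0077.
So the probability of at least one match is 1 − 0.0077 = 0.9923.

0.9923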